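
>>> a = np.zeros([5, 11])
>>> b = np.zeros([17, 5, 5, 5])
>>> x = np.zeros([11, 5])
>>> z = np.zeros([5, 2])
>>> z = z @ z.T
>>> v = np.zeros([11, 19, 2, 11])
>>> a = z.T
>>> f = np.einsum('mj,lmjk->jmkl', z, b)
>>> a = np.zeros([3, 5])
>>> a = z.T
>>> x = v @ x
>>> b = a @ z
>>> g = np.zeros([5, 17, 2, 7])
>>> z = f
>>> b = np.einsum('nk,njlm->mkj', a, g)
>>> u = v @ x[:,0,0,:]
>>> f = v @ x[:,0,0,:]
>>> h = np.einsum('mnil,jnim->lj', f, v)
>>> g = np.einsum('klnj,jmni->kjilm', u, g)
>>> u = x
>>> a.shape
(5, 5)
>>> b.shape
(7, 5, 17)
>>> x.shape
(11, 19, 2, 5)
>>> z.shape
(5, 5, 5, 17)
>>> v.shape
(11, 19, 2, 11)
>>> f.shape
(11, 19, 2, 5)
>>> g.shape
(11, 5, 7, 19, 17)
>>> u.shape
(11, 19, 2, 5)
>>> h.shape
(5, 11)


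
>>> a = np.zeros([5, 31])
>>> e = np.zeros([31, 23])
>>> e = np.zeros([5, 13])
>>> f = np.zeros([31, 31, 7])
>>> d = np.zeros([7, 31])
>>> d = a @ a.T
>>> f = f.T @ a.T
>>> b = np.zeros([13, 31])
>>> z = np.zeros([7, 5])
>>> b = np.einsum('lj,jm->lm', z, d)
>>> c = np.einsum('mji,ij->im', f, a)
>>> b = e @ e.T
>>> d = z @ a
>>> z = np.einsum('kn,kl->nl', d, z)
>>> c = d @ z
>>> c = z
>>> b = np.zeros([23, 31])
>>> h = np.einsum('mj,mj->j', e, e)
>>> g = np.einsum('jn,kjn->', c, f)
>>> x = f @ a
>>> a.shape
(5, 31)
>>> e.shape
(5, 13)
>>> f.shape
(7, 31, 5)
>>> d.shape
(7, 31)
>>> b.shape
(23, 31)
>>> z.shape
(31, 5)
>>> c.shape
(31, 5)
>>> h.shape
(13,)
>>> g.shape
()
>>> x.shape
(7, 31, 31)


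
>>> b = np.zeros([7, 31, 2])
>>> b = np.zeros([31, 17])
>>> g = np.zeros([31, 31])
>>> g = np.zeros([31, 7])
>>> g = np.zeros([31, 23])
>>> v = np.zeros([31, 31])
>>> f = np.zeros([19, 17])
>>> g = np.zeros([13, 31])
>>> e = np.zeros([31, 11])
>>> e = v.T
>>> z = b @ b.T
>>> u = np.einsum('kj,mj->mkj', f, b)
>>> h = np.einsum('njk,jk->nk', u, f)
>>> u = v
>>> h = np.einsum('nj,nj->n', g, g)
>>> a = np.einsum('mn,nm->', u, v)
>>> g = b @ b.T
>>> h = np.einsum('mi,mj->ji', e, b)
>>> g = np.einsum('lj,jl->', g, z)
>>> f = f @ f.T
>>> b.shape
(31, 17)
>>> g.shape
()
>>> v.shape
(31, 31)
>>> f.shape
(19, 19)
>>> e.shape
(31, 31)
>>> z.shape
(31, 31)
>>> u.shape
(31, 31)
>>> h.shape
(17, 31)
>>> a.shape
()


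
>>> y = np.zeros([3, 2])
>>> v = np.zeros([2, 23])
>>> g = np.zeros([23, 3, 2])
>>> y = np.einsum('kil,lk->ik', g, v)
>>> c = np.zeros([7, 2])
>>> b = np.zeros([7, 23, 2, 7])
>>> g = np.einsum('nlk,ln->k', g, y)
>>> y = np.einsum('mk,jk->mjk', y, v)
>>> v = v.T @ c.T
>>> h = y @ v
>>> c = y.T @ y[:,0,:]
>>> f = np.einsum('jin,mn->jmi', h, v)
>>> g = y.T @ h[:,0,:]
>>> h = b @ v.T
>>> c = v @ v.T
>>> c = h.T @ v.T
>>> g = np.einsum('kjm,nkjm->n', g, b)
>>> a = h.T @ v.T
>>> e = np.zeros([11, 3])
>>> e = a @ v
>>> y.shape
(3, 2, 23)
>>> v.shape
(23, 7)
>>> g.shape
(7,)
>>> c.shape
(23, 2, 23, 23)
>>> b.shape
(7, 23, 2, 7)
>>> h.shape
(7, 23, 2, 23)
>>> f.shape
(3, 23, 2)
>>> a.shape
(23, 2, 23, 23)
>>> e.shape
(23, 2, 23, 7)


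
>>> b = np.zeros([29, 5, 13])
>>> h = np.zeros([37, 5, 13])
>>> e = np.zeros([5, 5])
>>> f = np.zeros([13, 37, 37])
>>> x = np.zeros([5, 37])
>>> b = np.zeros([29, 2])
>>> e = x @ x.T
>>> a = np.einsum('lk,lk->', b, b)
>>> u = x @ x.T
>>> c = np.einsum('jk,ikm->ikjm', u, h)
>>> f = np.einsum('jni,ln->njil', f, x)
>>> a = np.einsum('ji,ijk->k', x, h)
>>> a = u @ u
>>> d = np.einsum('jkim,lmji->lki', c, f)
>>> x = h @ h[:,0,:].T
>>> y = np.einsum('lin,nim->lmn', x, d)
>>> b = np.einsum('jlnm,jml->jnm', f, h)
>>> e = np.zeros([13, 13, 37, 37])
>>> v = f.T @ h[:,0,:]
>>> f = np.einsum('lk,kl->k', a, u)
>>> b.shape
(37, 37, 5)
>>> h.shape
(37, 5, 13)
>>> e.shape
(13, 13, 37, 37)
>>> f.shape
(5,)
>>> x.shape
(37, 5, 37)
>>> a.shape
(5, 5)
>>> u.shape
(5, 5)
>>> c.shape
(37, 5, 5, 13)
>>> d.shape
(37, 5, 5)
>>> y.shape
(37, 5, 37)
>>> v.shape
(5, 37, 13, 13)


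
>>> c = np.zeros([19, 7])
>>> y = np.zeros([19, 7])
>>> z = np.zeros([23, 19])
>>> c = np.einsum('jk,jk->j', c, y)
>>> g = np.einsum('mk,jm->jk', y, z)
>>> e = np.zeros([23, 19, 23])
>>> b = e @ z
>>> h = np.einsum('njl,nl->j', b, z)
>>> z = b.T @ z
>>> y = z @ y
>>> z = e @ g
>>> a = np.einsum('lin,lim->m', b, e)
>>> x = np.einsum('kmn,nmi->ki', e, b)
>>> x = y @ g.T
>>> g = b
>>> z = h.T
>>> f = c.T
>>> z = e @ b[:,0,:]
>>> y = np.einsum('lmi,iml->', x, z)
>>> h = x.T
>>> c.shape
(19,)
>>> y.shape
()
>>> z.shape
(23, 19, 19)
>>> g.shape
(23, 19, 19)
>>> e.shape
(23, 19, 23)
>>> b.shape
(23, 19, 19)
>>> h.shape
(23, 19, 19)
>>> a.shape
(23,)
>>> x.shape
(19, 19, 23)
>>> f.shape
(19,)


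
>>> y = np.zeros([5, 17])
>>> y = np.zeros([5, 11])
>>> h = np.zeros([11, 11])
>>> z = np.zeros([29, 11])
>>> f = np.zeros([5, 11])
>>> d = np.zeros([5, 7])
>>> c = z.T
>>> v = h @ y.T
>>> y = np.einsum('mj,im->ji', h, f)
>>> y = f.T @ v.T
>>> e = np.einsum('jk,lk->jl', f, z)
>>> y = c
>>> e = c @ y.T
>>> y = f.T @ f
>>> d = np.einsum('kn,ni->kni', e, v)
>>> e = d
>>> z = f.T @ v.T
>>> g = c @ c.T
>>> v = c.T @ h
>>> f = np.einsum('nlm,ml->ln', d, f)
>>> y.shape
(11, 11)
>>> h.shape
(11, 11)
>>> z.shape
(11, 11)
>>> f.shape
(11, 11)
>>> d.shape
(11, 11, 5)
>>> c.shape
(11, 29)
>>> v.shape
(29, 11)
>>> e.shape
(11, 11, 5)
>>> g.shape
(11, 11)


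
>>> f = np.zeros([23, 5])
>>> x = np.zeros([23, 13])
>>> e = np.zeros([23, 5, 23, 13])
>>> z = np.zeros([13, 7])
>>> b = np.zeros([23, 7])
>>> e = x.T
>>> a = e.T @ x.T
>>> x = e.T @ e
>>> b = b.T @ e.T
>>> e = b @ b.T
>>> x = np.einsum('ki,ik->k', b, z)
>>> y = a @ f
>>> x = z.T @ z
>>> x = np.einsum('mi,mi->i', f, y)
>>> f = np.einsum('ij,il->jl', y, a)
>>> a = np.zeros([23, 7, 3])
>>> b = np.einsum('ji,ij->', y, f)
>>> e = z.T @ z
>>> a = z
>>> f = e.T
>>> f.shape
(7, 7)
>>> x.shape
(5,)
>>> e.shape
(7, 7)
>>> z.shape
(13, 7)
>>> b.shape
()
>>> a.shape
(13, 7)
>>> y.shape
(23, 5)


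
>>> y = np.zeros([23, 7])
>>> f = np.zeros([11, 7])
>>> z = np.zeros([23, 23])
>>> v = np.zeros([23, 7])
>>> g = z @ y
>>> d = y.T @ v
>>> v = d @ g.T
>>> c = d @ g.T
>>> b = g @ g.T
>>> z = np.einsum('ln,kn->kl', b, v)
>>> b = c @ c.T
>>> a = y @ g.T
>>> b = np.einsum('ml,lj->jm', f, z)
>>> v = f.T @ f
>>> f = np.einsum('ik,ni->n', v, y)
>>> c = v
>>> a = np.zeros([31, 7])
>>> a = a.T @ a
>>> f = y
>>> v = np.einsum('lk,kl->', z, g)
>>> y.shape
(23, 7)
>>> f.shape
(23, 7)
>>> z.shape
(7, 23)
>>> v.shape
()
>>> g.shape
(23, 7)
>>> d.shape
(7, 7)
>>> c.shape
(7, 7)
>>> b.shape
(23, 11)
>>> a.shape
(7, 7)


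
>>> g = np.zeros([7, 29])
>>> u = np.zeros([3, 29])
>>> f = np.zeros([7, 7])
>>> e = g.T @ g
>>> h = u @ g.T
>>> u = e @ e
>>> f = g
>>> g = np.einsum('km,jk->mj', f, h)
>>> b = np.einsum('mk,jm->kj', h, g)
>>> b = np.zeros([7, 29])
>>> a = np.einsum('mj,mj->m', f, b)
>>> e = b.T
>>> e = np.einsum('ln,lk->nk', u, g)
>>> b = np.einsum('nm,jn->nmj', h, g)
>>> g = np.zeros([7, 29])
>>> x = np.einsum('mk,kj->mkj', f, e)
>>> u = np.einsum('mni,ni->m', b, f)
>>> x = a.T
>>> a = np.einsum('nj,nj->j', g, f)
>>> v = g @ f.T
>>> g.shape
(7, 29)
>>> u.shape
(3,)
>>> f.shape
(7, 29)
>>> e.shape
(29, 3)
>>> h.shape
(3, 7)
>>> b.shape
(3, 7, 29)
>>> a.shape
(29,)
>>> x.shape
(7,)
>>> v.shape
(7, 7)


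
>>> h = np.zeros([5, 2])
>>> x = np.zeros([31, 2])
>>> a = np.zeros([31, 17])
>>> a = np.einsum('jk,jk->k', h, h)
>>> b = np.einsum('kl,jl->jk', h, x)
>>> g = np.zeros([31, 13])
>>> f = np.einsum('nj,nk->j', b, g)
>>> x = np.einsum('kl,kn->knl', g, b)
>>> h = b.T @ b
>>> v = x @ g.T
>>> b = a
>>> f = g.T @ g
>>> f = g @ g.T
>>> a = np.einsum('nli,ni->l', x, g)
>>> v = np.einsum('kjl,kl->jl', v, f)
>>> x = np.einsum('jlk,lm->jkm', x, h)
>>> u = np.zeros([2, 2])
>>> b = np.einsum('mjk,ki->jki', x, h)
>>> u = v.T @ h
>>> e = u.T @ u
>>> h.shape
(5, 5)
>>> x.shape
(31, 13, 5)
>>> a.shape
(5,)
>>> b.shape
(13, 5, 5)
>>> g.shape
(31, 13)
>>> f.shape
(31, 31)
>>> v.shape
(5, 31)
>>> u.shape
(31, 5)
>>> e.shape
(5, 5)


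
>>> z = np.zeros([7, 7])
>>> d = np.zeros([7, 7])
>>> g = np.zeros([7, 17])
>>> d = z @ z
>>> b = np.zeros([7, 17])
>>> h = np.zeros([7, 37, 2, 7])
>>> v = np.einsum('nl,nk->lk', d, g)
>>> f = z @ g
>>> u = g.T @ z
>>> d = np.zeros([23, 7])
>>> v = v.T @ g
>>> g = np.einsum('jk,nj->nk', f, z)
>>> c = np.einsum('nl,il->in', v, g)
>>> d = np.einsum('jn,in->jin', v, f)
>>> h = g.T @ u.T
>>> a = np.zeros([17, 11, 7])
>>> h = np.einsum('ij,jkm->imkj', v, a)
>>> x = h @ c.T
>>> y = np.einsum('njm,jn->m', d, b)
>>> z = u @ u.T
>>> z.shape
(17, 17)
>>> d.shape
(17, 7, 17)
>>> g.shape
(7, 17)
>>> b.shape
(7, 17)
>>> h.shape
(17, 7, 11, 17)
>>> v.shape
(17, 17)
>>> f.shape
(7, 17)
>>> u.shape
(17, 7)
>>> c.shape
(7, 17)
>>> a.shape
(17, 11, 7)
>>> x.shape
(17, 7, 11, 7)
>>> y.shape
(17,)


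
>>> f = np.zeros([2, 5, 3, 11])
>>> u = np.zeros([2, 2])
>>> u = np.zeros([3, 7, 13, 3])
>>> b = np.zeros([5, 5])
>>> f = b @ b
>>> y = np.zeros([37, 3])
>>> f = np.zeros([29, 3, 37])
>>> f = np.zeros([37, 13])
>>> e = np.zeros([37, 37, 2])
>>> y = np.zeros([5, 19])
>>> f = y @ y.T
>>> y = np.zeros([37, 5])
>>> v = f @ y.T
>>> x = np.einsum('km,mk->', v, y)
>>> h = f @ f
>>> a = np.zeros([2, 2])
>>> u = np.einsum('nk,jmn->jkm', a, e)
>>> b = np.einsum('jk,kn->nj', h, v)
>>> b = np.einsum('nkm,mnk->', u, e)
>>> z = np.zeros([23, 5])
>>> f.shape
(5, 5)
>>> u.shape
(37, 2, 37)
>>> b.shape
()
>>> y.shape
(37, 5)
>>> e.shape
(37, 37, 2)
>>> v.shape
(5, 37)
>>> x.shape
()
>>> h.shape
(5, 5)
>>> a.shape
(2, 2)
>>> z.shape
(23, 5)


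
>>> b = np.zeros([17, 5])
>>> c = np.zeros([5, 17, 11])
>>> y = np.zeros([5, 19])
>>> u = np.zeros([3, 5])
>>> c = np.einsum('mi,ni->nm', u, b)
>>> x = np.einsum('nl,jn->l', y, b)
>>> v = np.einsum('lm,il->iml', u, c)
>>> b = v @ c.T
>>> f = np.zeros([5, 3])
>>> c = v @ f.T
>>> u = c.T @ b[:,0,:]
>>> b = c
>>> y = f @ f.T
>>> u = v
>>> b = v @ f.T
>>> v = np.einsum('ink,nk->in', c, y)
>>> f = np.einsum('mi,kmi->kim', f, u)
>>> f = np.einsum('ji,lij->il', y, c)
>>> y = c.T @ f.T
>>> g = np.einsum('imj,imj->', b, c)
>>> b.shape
(17, 5, 5)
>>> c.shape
(17, 5, 5)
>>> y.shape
(5, 5, 5)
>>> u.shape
(17, 5, 3)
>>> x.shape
(19,)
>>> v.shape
(17, 5)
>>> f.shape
(5, 17)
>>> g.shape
()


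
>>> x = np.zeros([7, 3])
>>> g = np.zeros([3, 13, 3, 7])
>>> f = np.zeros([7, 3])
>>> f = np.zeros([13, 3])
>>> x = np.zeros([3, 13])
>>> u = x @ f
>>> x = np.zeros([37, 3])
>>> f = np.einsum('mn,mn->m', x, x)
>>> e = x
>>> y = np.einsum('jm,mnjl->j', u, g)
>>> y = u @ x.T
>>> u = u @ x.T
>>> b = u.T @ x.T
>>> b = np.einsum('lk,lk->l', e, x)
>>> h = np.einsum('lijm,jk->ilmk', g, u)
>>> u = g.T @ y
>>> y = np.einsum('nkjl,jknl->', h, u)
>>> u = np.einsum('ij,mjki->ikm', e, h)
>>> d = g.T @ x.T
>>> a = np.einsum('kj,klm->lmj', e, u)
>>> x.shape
(37, 3)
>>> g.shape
(3, 13, 3, 7)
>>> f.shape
(37,)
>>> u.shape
(37, 7, 13)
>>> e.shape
(37, 3)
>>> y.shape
()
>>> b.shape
(37,)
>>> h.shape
(13, 3, 7, 37)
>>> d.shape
(7, 3, 13, 37)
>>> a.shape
(7, 13, 3)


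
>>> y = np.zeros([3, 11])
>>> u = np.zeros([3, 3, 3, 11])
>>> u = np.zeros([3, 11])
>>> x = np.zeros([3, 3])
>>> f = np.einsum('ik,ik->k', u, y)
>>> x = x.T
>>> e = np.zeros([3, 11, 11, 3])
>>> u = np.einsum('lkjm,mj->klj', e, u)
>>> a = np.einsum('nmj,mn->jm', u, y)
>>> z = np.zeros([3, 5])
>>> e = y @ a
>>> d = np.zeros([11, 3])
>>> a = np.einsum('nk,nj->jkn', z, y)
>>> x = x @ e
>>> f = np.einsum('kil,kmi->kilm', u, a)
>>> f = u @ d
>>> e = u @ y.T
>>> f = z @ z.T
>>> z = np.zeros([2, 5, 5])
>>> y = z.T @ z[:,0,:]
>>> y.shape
(5, 5, 5)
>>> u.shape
(11, 3, 11)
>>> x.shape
(3, 3)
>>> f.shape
(3, 3)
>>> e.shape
(11, 3, 3)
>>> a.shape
(11, 5, 3)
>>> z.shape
(2, 5, 5)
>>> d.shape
(11, 3)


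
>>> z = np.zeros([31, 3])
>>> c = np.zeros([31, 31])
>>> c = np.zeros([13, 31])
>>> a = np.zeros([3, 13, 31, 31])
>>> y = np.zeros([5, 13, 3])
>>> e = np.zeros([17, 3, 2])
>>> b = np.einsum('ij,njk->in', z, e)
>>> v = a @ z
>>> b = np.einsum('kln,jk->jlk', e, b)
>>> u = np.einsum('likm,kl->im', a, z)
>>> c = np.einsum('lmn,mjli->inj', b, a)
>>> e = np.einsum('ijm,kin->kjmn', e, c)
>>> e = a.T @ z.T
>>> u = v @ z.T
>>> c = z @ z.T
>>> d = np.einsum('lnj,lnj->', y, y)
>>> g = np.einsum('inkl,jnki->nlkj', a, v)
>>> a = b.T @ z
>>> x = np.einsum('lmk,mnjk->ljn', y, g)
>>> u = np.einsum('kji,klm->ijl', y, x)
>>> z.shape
(31, 3)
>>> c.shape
(31, 31)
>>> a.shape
(17, 3, 3)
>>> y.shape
(5, 13, 3)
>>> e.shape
(31, 31, 13, 31)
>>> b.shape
(31, 3, 17)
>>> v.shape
(3, 13, 31, 3)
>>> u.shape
(3, 13, 31)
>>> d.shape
()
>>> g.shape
(13, 31, 31, 3)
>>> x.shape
(5, 31, 31)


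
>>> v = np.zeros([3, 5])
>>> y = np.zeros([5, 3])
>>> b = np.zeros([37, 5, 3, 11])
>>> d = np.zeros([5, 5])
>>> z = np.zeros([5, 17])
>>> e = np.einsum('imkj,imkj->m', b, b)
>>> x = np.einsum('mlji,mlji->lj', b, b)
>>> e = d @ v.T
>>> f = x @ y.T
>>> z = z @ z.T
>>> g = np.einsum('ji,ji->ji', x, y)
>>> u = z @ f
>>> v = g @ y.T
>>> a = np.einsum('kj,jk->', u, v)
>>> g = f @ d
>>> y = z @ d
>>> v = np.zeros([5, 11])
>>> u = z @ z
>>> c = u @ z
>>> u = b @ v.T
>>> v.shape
(5, 11)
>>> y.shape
(5, 5)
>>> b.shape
(37, 5, 3, 11)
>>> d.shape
(5, 5)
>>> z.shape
(5, 5)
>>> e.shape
(5, 3)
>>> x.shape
(5, 3)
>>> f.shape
(5, 5)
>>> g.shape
(5, 5)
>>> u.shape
(37, 5, 3, 5)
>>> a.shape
()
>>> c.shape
(5, 5)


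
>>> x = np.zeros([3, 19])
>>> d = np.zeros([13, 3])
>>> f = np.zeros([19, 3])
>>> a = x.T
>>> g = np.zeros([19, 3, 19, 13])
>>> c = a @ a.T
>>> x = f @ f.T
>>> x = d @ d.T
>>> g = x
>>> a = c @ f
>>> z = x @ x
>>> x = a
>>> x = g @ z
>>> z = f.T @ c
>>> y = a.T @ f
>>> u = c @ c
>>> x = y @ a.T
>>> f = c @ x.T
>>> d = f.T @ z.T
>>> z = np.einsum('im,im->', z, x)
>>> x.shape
(3, 19)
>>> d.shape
(3, 3)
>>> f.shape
(19, 3)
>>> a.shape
(19, 3)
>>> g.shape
(13, 13)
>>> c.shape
(19, 19)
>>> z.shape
()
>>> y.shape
(3, 3)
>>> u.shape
(19, 19)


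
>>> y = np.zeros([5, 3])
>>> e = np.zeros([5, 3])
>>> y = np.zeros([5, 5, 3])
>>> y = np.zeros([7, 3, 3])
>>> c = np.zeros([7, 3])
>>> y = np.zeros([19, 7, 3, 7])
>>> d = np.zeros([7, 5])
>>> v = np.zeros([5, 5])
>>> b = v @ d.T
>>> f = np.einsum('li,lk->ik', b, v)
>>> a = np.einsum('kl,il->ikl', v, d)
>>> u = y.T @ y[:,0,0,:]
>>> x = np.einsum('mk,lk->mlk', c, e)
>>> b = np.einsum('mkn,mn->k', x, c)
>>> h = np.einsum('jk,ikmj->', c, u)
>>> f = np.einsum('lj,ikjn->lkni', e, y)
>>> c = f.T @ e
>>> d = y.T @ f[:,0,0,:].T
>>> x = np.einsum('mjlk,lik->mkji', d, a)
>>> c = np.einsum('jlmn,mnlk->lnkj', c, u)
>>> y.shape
(19, 7, 3, 7)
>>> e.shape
(5, 3)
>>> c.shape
(7, 3, 7, 19)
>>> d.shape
(7, 3, 7, 5)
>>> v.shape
(5, 5)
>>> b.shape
(5,)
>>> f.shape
(5, 7, 7, 19)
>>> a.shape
(7, 5, 5)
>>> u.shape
(7, 3, 7, 7)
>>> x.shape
(7, 5, 3, 5)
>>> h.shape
()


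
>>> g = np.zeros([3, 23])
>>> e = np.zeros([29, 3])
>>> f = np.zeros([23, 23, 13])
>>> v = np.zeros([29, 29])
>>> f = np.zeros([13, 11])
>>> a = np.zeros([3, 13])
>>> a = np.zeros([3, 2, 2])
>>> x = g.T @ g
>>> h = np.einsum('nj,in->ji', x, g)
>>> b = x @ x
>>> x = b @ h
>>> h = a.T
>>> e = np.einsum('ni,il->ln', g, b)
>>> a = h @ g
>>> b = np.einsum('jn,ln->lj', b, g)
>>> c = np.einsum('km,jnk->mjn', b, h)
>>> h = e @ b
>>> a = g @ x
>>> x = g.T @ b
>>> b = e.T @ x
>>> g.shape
(3, 23)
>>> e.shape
(23, 3)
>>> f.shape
(13, 11)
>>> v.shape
(29, 29)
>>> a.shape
(3, 3)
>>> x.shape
(23, 23)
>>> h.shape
(23, 23)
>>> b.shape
(3, 23)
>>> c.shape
(23, 2, 2)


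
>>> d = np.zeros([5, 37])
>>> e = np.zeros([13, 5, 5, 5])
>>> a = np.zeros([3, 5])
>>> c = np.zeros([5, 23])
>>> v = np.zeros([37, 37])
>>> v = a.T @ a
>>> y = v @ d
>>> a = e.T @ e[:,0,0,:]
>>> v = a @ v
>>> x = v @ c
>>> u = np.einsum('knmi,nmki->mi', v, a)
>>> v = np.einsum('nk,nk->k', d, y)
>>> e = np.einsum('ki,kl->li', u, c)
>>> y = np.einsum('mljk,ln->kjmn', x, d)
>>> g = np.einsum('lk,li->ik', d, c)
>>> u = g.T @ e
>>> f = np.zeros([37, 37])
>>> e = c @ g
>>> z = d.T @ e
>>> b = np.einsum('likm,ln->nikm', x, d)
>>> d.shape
(5, 37)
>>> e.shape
(5, 37)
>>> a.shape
(5, 5, 5, 5)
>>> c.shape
(5, 23)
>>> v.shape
(37,)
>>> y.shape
(23, 5, 5, 37)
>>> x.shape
(5, 5, 5, 23)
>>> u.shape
(37, 5)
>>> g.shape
(23, 37)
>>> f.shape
(37, 37)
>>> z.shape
(37, 37)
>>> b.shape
(37, 5, 5, 23)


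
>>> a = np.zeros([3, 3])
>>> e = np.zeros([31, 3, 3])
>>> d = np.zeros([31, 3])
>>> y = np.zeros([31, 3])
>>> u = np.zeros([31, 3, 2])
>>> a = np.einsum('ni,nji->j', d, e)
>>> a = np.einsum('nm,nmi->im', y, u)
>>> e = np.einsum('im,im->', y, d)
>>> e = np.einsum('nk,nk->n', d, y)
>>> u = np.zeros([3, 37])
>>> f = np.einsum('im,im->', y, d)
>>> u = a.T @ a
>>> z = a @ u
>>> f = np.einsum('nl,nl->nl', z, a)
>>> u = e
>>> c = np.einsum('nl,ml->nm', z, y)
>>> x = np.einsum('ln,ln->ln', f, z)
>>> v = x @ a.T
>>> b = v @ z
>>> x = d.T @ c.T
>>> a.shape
(2, 3)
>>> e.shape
(31,)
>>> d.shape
(31, 3)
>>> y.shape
(31, 3)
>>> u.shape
(31,)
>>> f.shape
(2, 3)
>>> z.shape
(2, 3)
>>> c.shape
(2, 31)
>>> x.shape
(3, 2)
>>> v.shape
(2, 2)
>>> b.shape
(2, 3)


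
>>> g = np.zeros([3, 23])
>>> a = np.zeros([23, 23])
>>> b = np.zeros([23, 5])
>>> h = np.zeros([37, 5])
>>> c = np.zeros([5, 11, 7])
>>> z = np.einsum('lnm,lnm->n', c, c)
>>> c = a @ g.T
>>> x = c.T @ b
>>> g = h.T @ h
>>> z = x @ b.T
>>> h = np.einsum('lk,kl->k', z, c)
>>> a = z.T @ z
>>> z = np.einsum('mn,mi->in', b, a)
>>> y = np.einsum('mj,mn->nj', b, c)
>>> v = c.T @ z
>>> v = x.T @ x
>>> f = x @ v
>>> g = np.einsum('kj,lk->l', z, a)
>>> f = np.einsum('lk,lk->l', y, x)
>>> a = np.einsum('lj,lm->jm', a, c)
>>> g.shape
(23,)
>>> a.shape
(23, 3)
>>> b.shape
(23, 5)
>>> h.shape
(23,)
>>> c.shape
(23, 3)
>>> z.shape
(23, 5)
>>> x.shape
(3, 5)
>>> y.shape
(3, 5)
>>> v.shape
(5, 5)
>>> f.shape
(3,)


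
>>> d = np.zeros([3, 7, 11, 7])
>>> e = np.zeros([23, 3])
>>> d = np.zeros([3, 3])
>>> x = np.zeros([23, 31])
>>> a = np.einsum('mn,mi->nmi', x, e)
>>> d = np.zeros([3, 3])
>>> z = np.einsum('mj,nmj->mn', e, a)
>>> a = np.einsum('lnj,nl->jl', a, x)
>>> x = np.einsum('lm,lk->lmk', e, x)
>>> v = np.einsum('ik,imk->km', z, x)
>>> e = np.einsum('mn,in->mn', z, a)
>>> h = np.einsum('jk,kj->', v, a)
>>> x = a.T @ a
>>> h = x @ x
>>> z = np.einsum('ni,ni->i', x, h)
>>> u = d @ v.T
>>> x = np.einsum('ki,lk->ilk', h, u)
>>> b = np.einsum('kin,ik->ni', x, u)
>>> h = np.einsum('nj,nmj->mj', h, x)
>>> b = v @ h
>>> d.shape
(3, 3)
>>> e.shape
(23, 31)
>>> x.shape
(31, 3, 31)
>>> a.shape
(3, 31)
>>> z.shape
(31,)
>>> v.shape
(31, 3)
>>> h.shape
(3, 31)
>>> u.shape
(3, 31)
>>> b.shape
(31, 31)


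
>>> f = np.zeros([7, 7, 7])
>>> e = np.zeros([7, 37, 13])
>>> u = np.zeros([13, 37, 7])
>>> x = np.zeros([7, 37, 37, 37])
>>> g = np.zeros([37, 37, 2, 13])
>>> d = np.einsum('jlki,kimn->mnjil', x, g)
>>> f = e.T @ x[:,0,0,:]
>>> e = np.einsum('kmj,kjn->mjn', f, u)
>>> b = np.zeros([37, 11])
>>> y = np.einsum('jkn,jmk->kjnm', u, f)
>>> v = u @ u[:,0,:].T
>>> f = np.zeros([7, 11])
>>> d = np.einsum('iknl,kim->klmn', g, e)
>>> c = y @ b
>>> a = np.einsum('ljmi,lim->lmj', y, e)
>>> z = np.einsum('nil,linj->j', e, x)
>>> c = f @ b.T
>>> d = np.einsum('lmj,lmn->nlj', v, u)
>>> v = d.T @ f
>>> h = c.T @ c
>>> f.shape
(7, 11)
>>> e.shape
(37, 37, 7)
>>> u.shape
(13, 37, 7)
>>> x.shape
(7, 37, 37, 37)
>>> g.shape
(37, 37, 2, 13)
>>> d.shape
(7, 13, 13)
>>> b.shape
(37, 11)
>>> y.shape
(37, 13, 7, 37)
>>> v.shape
(13, 13, 11)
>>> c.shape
(7, 37)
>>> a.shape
(37, 7, 13)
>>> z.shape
(37,)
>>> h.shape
(37, 37)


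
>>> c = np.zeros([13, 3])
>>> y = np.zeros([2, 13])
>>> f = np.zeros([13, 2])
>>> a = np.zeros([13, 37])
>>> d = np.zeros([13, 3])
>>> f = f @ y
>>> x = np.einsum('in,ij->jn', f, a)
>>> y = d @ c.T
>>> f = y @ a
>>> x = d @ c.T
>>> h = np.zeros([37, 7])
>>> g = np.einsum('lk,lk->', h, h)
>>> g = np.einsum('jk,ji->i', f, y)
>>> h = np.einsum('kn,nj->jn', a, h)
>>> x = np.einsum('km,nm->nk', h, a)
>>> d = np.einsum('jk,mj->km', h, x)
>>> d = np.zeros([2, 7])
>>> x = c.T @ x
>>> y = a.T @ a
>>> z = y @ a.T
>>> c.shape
(13, 3)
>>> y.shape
(37, 37)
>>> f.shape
(13, 37)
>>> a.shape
(13, 37)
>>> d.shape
(2, 7)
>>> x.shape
(3, 7)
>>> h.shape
(7, 37)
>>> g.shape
(13,)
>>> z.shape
(37, 13)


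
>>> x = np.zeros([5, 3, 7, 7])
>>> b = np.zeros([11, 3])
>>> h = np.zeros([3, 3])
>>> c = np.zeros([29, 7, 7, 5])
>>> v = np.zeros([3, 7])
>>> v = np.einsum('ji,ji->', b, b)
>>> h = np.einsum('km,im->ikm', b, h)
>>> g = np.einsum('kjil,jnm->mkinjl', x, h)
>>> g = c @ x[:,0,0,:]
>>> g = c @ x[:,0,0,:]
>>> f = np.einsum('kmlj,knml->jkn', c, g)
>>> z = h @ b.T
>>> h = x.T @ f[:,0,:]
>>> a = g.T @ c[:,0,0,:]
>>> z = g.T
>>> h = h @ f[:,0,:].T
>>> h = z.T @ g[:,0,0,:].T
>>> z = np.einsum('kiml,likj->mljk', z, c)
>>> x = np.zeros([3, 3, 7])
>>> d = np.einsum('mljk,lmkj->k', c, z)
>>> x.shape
(3, 3, 7)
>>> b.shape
(11, 3)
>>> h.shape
(29, 7, 7, 29)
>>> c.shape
(29, 7, 7, 5)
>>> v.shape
()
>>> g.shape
(29, 7, 7, 7)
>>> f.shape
(5, 29, 7)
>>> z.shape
(7, 29, 5, 7)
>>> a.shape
(7, 7, 7, 5)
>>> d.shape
(5,)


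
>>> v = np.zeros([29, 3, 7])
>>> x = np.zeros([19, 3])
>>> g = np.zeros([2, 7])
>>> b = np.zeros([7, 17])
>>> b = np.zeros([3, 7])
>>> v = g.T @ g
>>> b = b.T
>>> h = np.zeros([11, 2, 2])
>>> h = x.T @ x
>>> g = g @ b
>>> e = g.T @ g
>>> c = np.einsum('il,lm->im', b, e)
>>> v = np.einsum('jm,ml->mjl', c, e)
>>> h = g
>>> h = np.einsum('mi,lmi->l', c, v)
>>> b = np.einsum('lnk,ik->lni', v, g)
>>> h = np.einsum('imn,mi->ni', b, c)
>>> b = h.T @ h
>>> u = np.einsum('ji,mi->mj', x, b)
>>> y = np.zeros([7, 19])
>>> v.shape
(3, 7, 3)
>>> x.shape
(19, 3)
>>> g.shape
(2, 3)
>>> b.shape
(3, 3)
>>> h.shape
(2, 3)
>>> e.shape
(3, 3)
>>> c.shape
(7, 3)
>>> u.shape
(3, 19)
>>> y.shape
(7, 19)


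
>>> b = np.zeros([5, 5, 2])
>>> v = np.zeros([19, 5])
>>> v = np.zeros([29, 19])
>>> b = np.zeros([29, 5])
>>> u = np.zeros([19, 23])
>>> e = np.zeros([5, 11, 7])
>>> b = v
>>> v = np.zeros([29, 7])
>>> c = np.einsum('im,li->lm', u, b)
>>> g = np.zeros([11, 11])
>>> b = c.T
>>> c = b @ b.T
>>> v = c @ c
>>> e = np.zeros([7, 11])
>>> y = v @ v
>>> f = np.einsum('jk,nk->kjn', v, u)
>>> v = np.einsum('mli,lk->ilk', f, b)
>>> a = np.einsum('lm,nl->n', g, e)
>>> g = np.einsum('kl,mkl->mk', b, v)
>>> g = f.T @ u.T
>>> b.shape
(23, 29)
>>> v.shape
(19, 23, 29)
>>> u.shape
(19, 23)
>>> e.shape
(7, 11)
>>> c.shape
(23, 23)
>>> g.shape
(19, 23, 19)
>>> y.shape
(23, 23)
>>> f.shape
(23, 23, 19)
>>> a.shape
(7,)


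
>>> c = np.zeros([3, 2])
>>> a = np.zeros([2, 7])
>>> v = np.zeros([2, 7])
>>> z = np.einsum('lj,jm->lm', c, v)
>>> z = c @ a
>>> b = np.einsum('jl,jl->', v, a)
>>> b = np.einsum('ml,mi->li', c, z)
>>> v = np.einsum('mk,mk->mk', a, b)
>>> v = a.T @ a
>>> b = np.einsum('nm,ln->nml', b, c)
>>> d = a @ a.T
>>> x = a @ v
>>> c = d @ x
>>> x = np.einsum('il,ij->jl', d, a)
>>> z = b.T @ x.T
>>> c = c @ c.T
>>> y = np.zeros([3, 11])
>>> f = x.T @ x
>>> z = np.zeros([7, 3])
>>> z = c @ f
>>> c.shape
(2, 2)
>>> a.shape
(2, 7)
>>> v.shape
(7, 7)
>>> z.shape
(2, 2)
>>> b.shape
(2, 7, 3)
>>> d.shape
(2, 2)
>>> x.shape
(7, 2)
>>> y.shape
(3, 11)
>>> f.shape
(2, 2)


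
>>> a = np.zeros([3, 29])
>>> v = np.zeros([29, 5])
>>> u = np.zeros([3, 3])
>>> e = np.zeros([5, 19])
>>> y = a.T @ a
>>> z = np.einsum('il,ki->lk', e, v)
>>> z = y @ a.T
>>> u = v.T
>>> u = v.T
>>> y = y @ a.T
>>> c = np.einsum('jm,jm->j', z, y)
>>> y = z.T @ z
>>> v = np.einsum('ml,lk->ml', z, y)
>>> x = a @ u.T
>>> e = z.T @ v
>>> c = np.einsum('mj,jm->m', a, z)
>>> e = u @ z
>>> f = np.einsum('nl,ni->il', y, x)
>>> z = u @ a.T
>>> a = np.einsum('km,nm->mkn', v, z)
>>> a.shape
(3, 29, 5)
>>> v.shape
(29, 3)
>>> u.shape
(5, 29)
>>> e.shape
(5, 3)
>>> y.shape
(3, 3)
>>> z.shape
(5, 3)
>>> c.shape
(3,)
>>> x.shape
(3, 5)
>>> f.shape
(5, 3)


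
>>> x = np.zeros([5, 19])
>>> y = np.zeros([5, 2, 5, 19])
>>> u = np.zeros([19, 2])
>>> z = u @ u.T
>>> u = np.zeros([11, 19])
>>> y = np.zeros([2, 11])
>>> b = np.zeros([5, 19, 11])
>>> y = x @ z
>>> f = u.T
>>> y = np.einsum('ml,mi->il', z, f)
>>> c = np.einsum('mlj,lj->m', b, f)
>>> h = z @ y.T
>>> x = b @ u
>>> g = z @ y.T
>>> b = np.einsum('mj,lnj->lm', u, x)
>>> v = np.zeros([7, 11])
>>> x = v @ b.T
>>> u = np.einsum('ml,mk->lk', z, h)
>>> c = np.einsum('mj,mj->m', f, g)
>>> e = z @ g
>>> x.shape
(7, 5)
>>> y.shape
(11, 19)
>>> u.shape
(19, 11)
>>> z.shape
(19, 19)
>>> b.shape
(5, 11)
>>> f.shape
(19, 11)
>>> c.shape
(19,)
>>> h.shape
(19, 11)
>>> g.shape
(19, 11)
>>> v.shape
(7, 11)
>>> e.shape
(19, 11)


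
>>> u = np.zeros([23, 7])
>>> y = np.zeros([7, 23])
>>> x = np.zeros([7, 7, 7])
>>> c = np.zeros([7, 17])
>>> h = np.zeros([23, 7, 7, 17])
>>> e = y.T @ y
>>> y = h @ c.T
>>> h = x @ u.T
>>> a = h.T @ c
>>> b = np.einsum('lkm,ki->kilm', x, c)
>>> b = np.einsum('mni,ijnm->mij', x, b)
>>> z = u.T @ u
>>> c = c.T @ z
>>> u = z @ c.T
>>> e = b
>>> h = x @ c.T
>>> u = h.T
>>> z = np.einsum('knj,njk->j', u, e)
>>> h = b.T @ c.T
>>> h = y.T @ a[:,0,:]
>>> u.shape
(17, 7, 7)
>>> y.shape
(23, 7, 7, 7)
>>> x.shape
(7, 7, 7)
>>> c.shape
(17, 7)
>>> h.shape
(7, 7, 7, 17)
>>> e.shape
(7, 7, 17)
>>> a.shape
(23, 7, 17)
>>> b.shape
(7, 7, 17)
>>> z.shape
(7,)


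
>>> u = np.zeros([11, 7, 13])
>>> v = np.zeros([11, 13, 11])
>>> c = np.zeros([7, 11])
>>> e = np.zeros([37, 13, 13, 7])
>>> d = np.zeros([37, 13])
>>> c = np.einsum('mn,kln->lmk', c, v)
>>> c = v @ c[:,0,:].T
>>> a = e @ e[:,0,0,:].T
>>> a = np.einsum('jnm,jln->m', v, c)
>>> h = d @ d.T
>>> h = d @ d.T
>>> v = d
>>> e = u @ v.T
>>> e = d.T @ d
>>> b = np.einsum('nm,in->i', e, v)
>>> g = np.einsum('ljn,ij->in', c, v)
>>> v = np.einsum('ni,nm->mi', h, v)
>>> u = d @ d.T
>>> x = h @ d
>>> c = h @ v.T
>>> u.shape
(37, 37)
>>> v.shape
(13, 37)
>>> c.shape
(37, 13)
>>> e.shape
(13, 13)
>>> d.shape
(37, 13)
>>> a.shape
(11,)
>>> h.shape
(37, 37)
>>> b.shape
(37,)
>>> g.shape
(37, 13)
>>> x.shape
(37, 13)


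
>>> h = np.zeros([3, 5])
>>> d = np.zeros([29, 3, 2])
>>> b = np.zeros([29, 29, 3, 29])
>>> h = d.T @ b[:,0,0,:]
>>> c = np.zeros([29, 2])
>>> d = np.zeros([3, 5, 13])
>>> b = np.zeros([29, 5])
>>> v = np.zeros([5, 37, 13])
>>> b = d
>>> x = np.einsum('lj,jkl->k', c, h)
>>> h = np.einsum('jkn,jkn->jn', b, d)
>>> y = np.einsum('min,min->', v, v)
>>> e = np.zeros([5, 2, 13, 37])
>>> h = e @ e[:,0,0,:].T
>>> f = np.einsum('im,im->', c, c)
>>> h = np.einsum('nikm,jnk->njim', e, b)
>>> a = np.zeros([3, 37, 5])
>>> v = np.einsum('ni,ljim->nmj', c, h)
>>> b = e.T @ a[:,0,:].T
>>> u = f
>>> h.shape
(5, 3, 2, 37)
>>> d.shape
(3, 5, 13)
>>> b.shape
(37, 13, 2, 3)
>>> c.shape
(29, 2)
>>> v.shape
(29, 37, 3)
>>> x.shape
(3,)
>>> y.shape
()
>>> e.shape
(5, 2, 13, 37)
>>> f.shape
()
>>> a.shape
(3, 37, 5)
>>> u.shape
()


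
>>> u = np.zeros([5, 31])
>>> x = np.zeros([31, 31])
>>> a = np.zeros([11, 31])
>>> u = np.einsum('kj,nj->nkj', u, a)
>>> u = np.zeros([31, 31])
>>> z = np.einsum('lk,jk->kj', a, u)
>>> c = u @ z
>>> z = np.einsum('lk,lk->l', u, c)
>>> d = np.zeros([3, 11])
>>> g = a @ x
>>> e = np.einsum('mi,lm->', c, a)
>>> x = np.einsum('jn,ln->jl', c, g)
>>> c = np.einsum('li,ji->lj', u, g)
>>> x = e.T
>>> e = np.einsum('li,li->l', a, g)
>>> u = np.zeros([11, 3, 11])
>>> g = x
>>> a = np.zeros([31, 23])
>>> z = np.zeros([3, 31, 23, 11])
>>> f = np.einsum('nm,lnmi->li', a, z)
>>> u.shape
(11, 3, 11)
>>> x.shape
()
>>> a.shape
(31, 23)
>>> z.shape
(3, 31, 23, 11)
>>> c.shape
(31, 11)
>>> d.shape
(3, 11)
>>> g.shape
()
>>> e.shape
(11,)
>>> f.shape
(3, 11)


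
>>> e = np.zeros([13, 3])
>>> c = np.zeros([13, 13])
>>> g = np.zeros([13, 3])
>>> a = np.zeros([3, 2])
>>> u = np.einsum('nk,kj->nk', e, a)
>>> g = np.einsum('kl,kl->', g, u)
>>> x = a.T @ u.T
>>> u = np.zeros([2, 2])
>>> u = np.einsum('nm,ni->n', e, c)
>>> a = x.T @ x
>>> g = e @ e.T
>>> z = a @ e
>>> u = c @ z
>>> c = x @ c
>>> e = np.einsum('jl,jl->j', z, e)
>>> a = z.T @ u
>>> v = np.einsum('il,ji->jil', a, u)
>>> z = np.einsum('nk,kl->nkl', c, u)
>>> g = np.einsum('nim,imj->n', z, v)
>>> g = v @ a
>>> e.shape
(13,)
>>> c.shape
(2, 13)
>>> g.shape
(13, 3, 3)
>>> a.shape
(3, 3)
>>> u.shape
(13, 3)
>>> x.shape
(2, 13)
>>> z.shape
(2, 13, 3)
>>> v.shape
(13, 3, 3)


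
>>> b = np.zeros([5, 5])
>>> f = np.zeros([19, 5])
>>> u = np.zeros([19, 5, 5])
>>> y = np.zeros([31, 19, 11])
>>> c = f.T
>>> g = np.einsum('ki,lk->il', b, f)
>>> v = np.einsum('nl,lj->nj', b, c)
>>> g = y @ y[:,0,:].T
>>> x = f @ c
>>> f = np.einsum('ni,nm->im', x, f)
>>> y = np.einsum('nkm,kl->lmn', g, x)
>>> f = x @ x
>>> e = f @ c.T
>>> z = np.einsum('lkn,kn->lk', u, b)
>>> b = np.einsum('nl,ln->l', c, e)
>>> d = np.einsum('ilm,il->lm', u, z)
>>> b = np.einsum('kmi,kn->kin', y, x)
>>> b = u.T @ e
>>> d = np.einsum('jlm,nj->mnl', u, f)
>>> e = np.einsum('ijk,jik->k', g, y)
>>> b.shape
(5, 5, 5)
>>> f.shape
(19, 19)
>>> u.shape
(19, 5, 5)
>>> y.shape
(19, 31, 31)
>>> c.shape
(5, 19)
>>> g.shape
(31, 19, 31)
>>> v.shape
(5, 19)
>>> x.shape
(19, 19)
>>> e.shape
(31,)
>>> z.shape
(19, 5)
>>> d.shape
(5, 19, 5)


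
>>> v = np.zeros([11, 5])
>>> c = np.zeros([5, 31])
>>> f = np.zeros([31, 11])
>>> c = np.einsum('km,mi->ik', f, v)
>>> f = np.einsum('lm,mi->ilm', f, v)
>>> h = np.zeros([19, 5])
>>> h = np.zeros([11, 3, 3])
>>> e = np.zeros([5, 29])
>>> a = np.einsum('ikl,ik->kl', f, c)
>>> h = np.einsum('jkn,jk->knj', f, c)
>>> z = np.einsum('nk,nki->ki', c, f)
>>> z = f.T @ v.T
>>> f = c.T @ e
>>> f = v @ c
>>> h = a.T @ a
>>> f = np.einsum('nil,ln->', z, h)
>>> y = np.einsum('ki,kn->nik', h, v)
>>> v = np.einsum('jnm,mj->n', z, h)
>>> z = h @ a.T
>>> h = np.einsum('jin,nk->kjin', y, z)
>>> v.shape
(31,)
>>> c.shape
(5, 31)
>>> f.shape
()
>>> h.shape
(31, 5, 11, 11)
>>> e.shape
(5, 29)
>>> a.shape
(31, 11)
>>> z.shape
(11, 31)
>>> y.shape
(5, 11, 11)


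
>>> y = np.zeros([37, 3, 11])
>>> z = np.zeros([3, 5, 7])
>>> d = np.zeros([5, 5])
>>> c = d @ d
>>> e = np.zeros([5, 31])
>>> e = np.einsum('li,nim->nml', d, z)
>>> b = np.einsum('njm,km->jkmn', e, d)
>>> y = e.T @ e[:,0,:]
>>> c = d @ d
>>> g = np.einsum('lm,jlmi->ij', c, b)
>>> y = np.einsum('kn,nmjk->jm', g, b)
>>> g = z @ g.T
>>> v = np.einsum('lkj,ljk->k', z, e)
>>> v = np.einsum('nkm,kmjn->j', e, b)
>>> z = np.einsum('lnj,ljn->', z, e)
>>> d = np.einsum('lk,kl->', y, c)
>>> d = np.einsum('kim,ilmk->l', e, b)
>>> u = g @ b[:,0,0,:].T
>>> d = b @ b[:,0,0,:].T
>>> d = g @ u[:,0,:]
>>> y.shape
(5, 5)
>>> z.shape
()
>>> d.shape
(3, 5, 7)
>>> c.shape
(5, 5)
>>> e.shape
(3, 7, 5)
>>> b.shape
(7, 5, 5, 3)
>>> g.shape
(3, 5, 3)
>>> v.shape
(5,)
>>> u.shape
(3, 5, 7)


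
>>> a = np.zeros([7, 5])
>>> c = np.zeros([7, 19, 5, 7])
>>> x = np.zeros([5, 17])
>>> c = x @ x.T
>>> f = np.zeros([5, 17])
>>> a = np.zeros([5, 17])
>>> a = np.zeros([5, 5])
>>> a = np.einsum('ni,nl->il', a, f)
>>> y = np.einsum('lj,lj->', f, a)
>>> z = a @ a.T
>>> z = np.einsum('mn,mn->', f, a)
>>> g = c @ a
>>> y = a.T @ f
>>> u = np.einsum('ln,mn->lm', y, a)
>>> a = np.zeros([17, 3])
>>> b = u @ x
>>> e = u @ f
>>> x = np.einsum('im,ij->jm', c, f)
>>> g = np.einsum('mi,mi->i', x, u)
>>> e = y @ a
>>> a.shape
(17, 3)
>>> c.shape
(5, 5)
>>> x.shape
(17, 5)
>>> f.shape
(5, 17)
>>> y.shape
(17, 17)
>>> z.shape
()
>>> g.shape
(5,)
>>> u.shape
(17, 5)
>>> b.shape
(17, 17)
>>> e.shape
(17, 3)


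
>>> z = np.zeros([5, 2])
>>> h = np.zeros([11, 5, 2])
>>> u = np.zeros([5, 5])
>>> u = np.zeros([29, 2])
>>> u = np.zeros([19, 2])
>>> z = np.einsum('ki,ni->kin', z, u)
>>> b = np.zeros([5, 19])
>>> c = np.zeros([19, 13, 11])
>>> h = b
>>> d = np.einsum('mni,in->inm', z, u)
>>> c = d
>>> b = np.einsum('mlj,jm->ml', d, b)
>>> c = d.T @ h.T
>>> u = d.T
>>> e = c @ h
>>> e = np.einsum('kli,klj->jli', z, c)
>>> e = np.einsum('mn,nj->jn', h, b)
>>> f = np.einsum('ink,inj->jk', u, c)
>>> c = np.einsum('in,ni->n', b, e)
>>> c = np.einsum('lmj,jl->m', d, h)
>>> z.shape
(5, 2, 19)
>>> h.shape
(5, 19)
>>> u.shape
(5, 2, 19)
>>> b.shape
(19, 2)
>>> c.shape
(2,)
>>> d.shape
(19, 2, 5)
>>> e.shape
(2, 19)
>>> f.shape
(5, 19)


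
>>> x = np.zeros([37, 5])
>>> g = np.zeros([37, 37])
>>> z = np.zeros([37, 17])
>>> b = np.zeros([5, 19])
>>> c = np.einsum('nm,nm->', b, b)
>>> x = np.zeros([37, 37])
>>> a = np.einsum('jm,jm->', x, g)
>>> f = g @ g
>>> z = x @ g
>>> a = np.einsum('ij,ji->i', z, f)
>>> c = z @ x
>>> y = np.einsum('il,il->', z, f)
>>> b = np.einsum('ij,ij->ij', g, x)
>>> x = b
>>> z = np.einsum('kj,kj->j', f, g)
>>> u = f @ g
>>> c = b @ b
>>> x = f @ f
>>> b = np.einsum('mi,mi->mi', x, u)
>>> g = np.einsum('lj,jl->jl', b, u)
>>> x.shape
(37, 37)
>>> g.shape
(37, 37)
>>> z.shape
(37,)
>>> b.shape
(37, 37)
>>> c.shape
(37, 37)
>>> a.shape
(37,)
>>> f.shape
(37, 37)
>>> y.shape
()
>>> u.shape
(37, 37)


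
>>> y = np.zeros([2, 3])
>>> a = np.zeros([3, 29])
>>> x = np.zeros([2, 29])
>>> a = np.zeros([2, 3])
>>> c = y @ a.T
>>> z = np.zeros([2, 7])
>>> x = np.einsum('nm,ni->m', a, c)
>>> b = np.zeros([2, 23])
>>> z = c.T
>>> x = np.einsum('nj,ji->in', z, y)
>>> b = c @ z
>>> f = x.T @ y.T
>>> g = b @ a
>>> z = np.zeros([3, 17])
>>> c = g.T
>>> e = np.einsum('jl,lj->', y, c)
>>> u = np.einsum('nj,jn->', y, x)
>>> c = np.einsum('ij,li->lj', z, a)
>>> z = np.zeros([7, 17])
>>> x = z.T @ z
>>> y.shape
(2, 3)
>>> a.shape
(2, 3)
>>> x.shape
(17, 17)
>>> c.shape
(2, 17)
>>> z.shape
(7, 17)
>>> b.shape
(2, 2)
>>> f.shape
(2, 2)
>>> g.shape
(2, 3)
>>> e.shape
()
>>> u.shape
()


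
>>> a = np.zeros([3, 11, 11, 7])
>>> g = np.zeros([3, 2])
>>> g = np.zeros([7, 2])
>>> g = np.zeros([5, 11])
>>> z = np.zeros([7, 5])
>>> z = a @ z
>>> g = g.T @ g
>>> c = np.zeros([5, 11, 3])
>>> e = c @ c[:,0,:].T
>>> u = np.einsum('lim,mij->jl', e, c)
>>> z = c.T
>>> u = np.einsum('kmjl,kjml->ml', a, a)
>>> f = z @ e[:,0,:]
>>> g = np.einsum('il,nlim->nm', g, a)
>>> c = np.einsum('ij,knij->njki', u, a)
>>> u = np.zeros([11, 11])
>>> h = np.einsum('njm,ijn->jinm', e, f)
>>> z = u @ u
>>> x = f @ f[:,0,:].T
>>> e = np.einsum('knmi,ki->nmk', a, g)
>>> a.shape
(3, 11, 11, 7)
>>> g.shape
(3, 7)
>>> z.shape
(11, 11)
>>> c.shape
(11, 7, 3, 11)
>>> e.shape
(11, 11, 3)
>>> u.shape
(11, 11)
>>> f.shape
(3, 11, 5)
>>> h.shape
(11, 3, 5, 5)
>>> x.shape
(3, 11, 3)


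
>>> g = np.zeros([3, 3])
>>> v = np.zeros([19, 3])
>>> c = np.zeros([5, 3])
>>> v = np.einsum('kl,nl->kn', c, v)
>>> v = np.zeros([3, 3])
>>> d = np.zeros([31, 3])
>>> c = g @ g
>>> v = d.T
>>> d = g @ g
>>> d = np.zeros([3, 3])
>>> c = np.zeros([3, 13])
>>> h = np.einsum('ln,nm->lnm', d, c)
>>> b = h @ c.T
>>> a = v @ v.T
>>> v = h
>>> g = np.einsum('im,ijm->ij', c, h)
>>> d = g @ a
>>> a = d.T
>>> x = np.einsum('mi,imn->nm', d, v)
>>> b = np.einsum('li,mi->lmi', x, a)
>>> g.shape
(3, 3)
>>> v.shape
(3, 3, 13)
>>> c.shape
(3, 13)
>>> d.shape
(3, 3)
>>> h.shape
(3, 3, 13)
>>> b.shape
(13, 3, 3)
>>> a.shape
(3, 3)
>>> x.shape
(13, 3)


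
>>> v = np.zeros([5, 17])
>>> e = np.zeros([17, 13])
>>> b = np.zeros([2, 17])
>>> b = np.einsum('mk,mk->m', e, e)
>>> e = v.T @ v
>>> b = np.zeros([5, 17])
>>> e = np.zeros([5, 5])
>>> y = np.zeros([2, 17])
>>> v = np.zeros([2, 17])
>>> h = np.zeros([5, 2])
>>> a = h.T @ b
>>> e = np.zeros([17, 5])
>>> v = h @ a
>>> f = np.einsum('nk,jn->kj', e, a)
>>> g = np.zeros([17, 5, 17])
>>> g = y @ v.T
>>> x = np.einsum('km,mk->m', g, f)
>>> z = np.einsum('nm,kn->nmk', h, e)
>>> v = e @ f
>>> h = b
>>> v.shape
(17, 2)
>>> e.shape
(17, 5)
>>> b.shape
(5, 17)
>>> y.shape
(2, 17)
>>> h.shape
(5, 17)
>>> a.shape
(2, 17)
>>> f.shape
(5, 2)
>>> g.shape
(2, 5)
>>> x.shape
(5,)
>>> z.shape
(5, 2, 17)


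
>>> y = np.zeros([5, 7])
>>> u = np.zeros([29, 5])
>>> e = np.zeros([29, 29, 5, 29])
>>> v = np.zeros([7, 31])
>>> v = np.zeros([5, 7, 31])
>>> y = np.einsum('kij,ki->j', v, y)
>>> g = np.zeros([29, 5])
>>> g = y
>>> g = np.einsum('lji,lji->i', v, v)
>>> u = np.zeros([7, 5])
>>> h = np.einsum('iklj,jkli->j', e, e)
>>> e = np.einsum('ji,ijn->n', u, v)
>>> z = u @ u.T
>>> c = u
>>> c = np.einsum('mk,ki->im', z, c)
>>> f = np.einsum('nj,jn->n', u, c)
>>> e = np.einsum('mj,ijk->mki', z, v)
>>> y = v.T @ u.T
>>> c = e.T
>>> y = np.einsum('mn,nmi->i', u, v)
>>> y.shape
(31,)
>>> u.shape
(7, 5)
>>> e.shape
(7, 31, 5)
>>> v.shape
(5, 7, 31)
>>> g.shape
(31,)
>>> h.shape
(29,)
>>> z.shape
(7, 7)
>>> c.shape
(5, 31, 7)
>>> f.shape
(7,)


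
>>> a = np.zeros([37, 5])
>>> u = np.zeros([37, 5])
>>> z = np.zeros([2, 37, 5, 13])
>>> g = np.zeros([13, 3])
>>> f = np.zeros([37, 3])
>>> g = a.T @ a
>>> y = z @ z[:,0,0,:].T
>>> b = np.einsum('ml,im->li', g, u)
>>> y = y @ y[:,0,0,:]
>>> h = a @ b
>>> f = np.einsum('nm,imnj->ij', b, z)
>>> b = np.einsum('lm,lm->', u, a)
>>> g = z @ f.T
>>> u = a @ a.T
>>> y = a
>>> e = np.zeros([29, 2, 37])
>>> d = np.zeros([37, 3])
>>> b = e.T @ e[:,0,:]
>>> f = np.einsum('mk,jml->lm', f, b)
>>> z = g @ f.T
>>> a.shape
(37, 5)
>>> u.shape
(37, 37)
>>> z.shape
(2, 37, 5, 37)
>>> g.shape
(2, 37, 5, 2)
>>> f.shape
(37, 2)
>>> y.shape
(37, 5)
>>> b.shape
(37, 2, 37)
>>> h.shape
(37, 37)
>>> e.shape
(29, 2, 37)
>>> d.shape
(37, 3)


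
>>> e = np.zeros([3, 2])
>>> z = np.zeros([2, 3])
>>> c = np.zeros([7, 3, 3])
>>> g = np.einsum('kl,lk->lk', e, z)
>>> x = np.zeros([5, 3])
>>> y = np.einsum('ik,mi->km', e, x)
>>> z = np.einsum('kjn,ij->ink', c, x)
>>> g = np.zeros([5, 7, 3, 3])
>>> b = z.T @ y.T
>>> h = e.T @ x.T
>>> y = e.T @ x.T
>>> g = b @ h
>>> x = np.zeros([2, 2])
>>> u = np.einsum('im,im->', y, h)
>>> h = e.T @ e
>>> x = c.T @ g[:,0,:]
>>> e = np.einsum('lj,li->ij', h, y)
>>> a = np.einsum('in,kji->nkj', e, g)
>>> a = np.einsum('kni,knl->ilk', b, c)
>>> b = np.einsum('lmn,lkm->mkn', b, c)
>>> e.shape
(5, 2)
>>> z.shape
(5, 3, 7)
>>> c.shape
(7, 3, 3)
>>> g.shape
(7, 3, 5)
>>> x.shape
(3, 3, 5)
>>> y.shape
(2, 5)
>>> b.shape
(3, 3, 2)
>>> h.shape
(2, 2)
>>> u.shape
()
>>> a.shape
(2, 3, 7)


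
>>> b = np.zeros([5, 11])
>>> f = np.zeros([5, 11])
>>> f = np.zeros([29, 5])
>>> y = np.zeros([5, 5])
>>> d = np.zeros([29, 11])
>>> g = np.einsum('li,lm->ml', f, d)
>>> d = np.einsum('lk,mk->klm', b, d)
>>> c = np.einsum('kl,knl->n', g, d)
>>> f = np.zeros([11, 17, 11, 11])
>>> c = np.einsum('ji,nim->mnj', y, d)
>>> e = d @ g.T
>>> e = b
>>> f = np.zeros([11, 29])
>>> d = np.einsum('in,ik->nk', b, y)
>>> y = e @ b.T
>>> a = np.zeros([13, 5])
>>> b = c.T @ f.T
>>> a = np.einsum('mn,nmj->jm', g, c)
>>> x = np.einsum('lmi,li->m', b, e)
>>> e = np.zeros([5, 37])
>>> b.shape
(5, 11, 11)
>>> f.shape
(11, 29)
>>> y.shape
(5, 5)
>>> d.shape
(11, 5)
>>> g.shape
(11, 29)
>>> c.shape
(29, 11, 5)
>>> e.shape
(5, 37)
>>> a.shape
(5, 11)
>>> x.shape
(11,)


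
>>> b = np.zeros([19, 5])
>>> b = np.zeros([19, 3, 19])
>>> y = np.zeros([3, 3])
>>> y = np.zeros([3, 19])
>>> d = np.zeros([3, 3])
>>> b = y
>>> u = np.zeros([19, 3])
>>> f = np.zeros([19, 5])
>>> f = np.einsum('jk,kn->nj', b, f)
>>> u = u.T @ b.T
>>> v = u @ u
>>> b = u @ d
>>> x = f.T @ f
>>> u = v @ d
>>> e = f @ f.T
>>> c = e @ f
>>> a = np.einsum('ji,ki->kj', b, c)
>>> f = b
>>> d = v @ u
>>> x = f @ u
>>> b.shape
(3, 3)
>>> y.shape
(3, 19)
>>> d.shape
(3, 3)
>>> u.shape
(3, 3)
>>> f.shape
(3, 3)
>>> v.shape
(3, 3)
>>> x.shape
(3, 3)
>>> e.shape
(5, 5)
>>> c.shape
(5, 3)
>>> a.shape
(5, 3)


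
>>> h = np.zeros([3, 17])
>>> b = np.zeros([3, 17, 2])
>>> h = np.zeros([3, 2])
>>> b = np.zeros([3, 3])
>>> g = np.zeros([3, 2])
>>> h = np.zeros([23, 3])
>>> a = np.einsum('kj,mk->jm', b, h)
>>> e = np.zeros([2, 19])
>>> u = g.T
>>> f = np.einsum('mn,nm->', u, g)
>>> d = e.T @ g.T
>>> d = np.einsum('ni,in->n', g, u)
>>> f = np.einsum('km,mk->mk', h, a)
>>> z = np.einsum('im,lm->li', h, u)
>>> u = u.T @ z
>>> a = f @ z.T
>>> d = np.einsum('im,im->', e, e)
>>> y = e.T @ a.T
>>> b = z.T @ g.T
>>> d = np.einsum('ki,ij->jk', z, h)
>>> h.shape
(23, 3)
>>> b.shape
(23, 3)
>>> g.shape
(3, 2)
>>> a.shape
(3, 2)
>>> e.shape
(2, 19)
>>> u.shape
(3, 23)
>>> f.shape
(3, 23)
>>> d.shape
(3, 2)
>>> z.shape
(2, 23)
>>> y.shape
(19, 3)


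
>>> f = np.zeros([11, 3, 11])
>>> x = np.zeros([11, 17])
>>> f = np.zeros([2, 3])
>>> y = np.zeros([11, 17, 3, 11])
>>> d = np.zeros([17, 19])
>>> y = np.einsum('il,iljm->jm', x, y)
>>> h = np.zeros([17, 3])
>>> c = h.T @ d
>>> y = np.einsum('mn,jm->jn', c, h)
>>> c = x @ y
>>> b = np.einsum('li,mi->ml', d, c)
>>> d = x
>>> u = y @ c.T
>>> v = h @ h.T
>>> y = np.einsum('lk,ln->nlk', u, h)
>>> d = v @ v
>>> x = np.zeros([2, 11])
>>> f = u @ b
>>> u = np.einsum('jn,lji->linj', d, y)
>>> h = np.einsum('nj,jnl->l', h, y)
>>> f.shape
(17, 17)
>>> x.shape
(2, 11)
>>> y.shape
(3, 17, 11)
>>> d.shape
(17, 17)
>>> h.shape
(11,)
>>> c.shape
(11, 19)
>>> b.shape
(11, 17)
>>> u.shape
(3, 11, 17, 17)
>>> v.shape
(17, 17)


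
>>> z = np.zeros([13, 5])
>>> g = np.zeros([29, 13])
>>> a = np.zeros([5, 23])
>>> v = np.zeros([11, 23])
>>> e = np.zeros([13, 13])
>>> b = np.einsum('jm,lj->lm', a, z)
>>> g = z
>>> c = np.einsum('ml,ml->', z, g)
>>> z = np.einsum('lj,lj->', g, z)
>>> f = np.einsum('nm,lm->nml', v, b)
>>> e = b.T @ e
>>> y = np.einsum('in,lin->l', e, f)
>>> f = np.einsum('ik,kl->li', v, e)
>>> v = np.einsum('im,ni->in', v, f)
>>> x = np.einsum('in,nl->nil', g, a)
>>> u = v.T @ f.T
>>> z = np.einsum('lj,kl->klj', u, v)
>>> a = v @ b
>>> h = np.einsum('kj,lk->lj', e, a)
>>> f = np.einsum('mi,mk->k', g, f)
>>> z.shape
(11, 13, 13)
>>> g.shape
(13, 5)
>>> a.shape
(11, 23)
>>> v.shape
(11, 13)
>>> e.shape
(23, 13)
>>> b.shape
(13, 23)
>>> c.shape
()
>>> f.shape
(11,)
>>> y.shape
(11,)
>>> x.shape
(5, 13, 23)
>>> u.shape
(13, 13)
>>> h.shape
(11, 13)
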